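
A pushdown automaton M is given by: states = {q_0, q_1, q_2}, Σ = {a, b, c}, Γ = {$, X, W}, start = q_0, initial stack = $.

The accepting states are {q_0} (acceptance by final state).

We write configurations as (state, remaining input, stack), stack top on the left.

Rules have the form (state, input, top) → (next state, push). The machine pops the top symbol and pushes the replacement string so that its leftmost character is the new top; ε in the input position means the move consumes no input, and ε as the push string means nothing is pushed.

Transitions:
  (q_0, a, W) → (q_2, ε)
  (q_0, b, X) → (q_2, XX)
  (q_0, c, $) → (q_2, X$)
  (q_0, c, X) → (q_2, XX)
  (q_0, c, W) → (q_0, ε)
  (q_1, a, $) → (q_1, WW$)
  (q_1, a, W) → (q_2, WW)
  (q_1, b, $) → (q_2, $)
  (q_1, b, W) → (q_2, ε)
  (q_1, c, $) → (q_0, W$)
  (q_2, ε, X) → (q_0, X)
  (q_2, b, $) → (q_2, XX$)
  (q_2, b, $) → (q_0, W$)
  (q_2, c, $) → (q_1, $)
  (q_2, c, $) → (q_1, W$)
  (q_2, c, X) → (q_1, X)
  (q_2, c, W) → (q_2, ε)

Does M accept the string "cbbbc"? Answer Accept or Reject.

Accept

One accepting computation: (q_0, cbbbc, $) ⊢ (q_2, bbbc, X$) ⊢ (q_0, bbbc, X$) ⊢ (q_2, bbc, XX$) ⊢ (q_0, bbc, XX$) ⊢ (q_2, bc, XXX$) ⊢ (q_0, bc, XXX$) ⊢ (q_2, c, XXXX$) ⊢ (q_0, c, XXXX$) ⊢ (q_2, ε, XXXXX$) ⊢ (q_0, ε, XXXXX$)
All input consumed and state q_0 ∈ F.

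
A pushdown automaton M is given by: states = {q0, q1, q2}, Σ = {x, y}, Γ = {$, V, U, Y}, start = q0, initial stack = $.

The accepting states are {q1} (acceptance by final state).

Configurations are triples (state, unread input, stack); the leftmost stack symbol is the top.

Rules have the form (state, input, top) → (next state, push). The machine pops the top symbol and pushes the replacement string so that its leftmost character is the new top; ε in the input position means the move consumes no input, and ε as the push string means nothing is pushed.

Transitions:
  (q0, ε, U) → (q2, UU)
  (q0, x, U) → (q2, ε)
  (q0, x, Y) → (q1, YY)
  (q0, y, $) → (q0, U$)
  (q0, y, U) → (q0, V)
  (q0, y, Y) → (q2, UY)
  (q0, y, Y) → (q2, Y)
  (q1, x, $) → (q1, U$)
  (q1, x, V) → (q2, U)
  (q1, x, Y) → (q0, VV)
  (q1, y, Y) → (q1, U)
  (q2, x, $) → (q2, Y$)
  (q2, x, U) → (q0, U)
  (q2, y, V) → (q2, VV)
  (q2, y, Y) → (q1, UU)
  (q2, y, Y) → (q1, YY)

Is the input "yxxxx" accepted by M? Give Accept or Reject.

No computation consumes all input and reaches a final state.

Reject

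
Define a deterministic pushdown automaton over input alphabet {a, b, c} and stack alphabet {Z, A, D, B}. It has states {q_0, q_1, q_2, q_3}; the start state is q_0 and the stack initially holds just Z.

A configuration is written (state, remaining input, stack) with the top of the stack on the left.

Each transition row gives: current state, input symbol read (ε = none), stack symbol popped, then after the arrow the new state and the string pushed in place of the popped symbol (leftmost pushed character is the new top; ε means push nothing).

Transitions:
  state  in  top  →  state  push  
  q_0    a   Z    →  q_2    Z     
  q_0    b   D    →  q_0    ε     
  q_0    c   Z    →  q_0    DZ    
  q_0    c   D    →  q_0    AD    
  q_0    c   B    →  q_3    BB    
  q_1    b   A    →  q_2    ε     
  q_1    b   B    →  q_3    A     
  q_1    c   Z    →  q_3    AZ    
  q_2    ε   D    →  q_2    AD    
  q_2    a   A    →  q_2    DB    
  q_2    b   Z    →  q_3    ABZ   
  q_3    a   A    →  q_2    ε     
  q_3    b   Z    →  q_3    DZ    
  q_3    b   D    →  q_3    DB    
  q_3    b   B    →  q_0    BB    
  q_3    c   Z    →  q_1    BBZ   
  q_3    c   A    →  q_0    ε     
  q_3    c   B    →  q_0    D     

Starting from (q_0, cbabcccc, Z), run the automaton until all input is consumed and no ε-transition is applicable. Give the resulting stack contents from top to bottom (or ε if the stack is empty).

ADBZ

(q_0, cbabcccc, Z)
  read c, top Z: go to q_0, push DZ → (q_0, babcccc, DZ)
  read b, top D: go to q_0, push ε → (q_0, abcccc, Z)
  read a, top Z: go to q_2, push Z → (q_2, bcccc, Z)
  read b, top Z: go to q_3, push ABZ → (q_3, cccc, ABZ)
  read c, top A: go to q_0, push ε → (q_0, ccc, BZ)
  read c, top B: go to q_3, push BB → (q_3, cc, BBZ)
  read c, top B: go to q_0, push D → (q_0, c, DBZ)
  read c, top D: go to q_0, push AD → (q_0, ε, ADBZ)
All input consumed in state q_0 with stack ADBZ.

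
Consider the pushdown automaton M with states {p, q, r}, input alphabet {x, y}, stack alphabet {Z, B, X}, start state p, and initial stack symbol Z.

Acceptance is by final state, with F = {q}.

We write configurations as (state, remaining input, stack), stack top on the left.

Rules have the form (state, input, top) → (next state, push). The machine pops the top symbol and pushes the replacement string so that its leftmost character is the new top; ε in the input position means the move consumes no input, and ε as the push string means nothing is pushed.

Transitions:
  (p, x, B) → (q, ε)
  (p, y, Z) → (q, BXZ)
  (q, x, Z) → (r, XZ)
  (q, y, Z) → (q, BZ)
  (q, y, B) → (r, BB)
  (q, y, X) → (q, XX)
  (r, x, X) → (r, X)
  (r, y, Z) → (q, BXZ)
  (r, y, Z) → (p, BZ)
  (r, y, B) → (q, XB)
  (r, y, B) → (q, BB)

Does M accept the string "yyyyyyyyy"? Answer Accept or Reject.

Accept

One accepting computation: (p, yyyyyyyyy, Z) ⊢ (q, yyyyyyyy, BXZ) ⊢ (r, yyyyyyy, BBXZ) ⊢ (q, yyyyyy, XBBXZ) ⊢ (q, yyyyy, XXBBXZ) ⊢ (q, yyyy, XXXBBXZ) ⊢ (q, yyy, XXXXBBXZ) ⊢ (q, yy, XXXXXBBXZ) ⊢ (q, y, XXXXXXBBXZ) ⊢ (q, ε, XXXXXXXBBXZ)
All input consumed and state q ∈ F.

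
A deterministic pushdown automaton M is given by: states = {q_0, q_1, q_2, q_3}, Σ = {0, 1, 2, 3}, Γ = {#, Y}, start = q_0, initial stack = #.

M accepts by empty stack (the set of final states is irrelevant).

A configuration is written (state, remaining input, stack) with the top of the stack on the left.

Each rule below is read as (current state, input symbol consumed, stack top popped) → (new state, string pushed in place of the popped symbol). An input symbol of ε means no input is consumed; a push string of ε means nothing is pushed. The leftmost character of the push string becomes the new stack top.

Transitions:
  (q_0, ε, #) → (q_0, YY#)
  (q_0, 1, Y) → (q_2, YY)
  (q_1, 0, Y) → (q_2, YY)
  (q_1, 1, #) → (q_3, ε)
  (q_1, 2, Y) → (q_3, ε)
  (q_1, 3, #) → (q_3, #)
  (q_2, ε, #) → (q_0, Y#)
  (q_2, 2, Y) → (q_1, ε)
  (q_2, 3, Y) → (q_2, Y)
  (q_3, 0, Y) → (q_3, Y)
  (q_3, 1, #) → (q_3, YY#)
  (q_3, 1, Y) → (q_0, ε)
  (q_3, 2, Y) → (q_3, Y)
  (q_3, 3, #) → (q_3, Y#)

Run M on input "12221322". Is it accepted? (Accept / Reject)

(q_0, 12221322, #)
  ε-move, top #: go to q_0, push YY# → (q_0, 12221322, YY#)
  read 1, top Y: go to q_2, push YY → (q_2, 2221322, YYY#)
  read 2, top Y: go to q_1, push ε → (q_1, 221322, YY#)
  read 2, top Y: go to q_3, push ε → (q_3, 21322, Y#)
  read 2, top Y: go to q_3, push Y → (q_3, 1322, Y#)
  read 1, top Y: go to q_0, push ε → (q_0, 322, #)
  ε-move, top #: go to q_0, push YY# → (q_0, 322, YY#)
No transition applies at (q_0, 322, YY#); input not fully consumed.

Reject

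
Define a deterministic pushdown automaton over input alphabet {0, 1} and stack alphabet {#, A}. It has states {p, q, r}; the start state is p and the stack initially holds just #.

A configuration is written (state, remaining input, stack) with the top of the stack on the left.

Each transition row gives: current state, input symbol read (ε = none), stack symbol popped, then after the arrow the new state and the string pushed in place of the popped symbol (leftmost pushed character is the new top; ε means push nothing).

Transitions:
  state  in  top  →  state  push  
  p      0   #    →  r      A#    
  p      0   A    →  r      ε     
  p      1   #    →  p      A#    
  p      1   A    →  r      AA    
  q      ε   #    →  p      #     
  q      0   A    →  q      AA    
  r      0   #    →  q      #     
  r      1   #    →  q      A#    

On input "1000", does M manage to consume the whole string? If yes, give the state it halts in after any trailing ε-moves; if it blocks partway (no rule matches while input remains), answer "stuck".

r

(p, 1000, #) ⊢ (p, 000, A#) ⊢ (r, 00, #) ⊢ (q, 0, #) ⊢ (p, 0, #) ⊢ (r, ε, A#)
All input consumed; M is in state r.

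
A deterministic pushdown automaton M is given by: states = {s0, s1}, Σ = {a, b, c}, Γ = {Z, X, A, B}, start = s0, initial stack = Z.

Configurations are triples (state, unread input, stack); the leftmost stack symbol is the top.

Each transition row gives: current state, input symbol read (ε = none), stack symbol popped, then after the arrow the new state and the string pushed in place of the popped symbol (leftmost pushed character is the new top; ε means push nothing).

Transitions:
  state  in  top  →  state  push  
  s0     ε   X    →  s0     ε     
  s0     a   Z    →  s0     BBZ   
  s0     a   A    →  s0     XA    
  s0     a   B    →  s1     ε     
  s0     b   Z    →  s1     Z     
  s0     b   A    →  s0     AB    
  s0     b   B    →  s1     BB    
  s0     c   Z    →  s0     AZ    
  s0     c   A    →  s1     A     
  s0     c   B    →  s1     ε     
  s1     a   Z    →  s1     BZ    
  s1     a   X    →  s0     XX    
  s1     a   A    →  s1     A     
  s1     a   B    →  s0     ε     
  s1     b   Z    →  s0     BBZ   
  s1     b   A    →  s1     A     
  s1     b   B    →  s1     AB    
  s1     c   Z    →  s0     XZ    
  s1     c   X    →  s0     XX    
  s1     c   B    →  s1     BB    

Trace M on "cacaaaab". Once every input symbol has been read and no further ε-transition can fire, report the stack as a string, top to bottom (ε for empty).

AZ

(s0, cacaaaab, Z)
  read c, top Z: go to s0, push AZ → (s0, acaaaab, AZ)
  read a, top A: go to s0, push XA → (s0, caaaab, XAZ)
  ε-move, top X: go to s0, push ε → (s0, caaaab, AZ)
  read c, top A: go to s1, push A → (s1, aaaab, AZ)
  read a, top A: go to s1, push A → (s1, aaab, AZ)
  read a, top A: go to s1, push A → (s1, aab, AZ)
  read a, top A: go to s1, push A → (s1, ab, AZ)
  read a, top A: go to s1, push A → (s1, b, AZ)
  read b, top A: go to s1, push A → (s1, ε, AZ)
All input consumed in state s1 with stack AZ.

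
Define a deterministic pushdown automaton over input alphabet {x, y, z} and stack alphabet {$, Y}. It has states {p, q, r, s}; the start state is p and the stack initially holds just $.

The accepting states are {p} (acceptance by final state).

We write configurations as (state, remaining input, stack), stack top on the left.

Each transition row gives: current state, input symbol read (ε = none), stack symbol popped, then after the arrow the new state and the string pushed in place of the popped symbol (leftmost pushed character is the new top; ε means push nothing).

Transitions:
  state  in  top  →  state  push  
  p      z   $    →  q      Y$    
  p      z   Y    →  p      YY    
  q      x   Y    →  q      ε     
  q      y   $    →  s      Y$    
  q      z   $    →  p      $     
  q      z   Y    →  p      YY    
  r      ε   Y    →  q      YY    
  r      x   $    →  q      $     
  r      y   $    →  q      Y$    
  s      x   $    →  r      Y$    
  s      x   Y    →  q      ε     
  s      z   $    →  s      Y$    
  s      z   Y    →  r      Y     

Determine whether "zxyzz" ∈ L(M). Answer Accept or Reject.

Accept

(p, zxyzz, $) ⊢ (q, xyzz, Y$) ⊢ (q, yzz, $) ⊢ (s, zz, Y$) ⊢ (r, z, Y$) ⊢ (q, z, YY$) ⊢ (p, ε, YYY$)
All input consumed; state p ∈ F.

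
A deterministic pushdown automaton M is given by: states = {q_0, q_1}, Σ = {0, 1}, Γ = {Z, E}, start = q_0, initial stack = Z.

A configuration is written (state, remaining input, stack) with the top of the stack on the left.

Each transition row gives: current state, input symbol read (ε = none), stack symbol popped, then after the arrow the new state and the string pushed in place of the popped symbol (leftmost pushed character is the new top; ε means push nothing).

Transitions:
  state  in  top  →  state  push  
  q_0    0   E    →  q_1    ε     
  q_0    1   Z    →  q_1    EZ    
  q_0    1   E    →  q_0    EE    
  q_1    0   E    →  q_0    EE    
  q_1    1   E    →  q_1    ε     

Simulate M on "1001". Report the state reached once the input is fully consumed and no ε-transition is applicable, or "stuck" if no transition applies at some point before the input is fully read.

(q_0, 1001, Z)
  read 1, top Z: go to q_1, push EZ → (q_1, 001, EZ)
  read 0, top E: go to q_0, push EE → (q_0, 01, EEZ)
  read 0, top E: go to q_1, push ε → (q_1, 1, EZ)
  read 1, top E: go to q_1, push ε → (q_1, ε, Z)
All input consumed; M is in state q_1.

q_1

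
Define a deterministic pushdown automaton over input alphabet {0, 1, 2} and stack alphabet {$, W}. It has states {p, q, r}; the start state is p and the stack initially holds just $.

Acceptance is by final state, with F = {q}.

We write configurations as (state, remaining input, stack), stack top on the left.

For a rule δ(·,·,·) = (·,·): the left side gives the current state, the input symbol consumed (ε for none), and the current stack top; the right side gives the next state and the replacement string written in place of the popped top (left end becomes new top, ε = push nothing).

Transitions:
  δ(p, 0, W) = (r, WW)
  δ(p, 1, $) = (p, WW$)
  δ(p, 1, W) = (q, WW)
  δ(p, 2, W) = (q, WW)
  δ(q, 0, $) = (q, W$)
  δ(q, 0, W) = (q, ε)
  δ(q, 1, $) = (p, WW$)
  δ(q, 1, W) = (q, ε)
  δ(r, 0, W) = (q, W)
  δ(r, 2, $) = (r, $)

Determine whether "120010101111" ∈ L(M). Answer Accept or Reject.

(p, 120010101111, $) ⊢ (p, 20010101111, WW$) ⊢ (q, 0010101111, WWW$) ⊢ (q, 010101111, WW$) ⊢ (q, 10101111, W$) ⊢ (q, 0101111, $) ⊢ (q, 101111, W$) ⊢ (q, 01111, $) ⊢ (q, 1111, W$) ⊢ (q, 111, $) ⊢ (p, 11, WW$) ⊢ (q, 1, WWW$) ⊢ (q, ε, WW$)
All input consumed; state q ∈ F.

Accept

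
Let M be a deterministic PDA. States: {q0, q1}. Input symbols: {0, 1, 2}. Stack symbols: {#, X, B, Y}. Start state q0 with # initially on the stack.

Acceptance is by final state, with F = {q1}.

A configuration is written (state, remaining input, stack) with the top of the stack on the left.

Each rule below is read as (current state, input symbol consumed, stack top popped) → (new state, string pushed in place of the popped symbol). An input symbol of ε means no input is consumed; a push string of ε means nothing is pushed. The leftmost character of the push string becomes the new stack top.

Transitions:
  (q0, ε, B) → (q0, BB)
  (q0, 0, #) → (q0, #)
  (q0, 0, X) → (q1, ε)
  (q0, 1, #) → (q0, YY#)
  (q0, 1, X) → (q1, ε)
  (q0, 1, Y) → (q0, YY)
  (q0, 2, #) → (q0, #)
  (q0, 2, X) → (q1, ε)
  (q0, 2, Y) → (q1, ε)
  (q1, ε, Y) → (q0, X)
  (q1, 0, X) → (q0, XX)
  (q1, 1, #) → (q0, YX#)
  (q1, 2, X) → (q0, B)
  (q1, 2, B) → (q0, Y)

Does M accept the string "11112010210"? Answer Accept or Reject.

Reject

(q0, 11112010210, #)
  read 1, top #: go to q0, push YY# → (q0, 1112010210, YY#)
  read 1, top Y: go to q0, push YY → (q0, 112010210, YYY#)
  read 1, top Y: go to q0, push YY → (q0, 12010210, YYYY#)
  read 1, top Y: go to q0, push YY → (q0, 2010210, YYYYY#)
  read 2, top Y: go to q1, push ε → (q1, 010210, YYYY#)
  ε-move, top Y: go to q0, push X → (q0, 010210, XYYY#)
  read 0, top X: go to q1, push ε → (q1, 10210, YYY#)
  ε-move, top Y: go to q0, push X → (q0, 10210, XYY#)
  read 1, top X: go to q1, push ε → (q1, 0210, YY#)
  ε-move, top Y: go to q0, push X → (q0, 0210, XY#)
  read 0, top X: go to q1, push ε → (q1, 210, Y#)
  ε-move, top Y: go to q0, push X → (q0, 210, X#)
  read 2, top X: go to q1, push ε → (q1, 10, #)
  read 1, top #: go to q0, push YX# → (q0, 0, YX#)
No transition applies at (q0, 0, YX#); input not fully consumed.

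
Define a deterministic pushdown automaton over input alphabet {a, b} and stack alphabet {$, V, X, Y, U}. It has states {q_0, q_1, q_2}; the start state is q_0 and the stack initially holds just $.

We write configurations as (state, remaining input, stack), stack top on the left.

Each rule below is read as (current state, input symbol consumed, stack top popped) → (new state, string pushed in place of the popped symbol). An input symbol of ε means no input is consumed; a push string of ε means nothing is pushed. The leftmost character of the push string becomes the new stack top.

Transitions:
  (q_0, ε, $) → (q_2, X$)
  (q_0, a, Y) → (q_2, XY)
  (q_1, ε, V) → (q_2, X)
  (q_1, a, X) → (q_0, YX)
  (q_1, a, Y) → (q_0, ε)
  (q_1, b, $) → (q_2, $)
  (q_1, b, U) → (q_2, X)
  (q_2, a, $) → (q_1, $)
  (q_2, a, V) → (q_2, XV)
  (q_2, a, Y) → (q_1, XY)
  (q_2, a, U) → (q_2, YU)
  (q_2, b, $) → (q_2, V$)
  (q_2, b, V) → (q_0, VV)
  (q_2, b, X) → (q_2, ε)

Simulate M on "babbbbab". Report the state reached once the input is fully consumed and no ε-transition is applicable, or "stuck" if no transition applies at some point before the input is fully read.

stuck

(q_0, babbbbab, $)
  ε-move, top $: go to q_2, push X$ → (q_2, babbbbab, X$)
  read b, top X: go to q_2, push ε → (q_2, abbbbab, $)
  read a, top $: go to q_1, push $ → (q_1, bbbbab, $)
  read b, top $: go to q_2, push $ → (q_2, bbbab, $)
  read b, top $: go to q_2, push V$ → (q_2, bbab, V$)
  read b, top V: go to q_0, push VV → (q_0, bab, VV$)
No transition for (q_0, b, top V); M blocks with input bab remaining.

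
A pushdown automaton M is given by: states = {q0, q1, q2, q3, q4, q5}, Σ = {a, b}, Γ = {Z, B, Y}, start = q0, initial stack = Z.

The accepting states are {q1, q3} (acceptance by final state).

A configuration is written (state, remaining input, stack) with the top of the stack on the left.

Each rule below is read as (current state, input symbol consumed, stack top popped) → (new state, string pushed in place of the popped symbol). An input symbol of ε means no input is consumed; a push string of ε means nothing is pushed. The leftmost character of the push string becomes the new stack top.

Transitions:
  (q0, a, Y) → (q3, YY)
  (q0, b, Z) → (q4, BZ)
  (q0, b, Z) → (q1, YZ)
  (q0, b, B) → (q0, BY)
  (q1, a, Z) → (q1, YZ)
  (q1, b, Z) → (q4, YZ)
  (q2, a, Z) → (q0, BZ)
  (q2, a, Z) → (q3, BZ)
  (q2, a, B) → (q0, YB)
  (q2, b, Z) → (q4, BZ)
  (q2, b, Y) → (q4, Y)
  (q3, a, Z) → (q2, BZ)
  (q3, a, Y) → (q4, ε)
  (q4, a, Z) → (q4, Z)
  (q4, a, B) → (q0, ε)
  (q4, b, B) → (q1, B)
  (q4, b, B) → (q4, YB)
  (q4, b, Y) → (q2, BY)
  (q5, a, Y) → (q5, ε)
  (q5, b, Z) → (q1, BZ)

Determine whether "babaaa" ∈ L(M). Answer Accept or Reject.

No computation consumes all input and reaches a final state.

Reject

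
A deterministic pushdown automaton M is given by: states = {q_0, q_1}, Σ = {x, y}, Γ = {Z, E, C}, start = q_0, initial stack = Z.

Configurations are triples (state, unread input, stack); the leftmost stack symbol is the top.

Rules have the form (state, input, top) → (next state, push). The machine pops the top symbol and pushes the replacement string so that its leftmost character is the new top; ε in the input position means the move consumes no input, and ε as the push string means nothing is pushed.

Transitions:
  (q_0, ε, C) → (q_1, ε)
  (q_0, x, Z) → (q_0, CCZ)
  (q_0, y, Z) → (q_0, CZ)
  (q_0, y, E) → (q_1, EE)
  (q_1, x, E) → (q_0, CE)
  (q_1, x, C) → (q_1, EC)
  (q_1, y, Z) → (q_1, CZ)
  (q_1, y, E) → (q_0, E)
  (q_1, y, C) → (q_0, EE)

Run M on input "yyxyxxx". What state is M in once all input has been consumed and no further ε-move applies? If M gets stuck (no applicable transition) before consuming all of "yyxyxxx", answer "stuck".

stuck

(q_0, yyxyxxx, Z)
  read y, top Z: go to q_0, push CZ → (q_0, yxyxxx, CZ)
  ε-move, top C: go to q_1, push ε → (q_1, yxyxxx, Z)
  read y, top Z: go to q_1, push CZ → (q_1, xyxxx, CZ)
  read x, top C: go to q_1, push EC → (q_1, yxxx, ECZ)
  read y, top E: go to q_0, push E → (q_0, xxx, ECZ)
No transition for (q_0, x, top E); M blocks with input xxx remaining.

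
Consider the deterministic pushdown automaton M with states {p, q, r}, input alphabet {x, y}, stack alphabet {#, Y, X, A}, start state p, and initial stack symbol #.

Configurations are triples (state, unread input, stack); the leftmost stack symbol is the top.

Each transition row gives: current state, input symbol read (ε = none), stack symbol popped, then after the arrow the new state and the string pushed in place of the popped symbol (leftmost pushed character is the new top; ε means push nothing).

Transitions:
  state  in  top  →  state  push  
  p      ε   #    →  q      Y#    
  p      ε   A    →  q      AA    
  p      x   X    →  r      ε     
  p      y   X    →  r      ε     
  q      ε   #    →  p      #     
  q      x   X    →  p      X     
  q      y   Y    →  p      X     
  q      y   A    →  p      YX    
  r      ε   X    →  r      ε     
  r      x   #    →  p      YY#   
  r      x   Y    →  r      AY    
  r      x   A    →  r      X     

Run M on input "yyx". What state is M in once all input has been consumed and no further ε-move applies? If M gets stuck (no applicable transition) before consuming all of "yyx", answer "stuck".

p

(p, yyx, #)
  ε-move, top #: go to q, push Y# → (q, yyx, Y#)
  read y, top Y: go to p, push X → (p, yx, X#)
  read y, top X: go to r, push ε → (r, x, #)
  read x, top #: go to p, push YY# → (p, ε, YY#)
All input consumed; M is in state p.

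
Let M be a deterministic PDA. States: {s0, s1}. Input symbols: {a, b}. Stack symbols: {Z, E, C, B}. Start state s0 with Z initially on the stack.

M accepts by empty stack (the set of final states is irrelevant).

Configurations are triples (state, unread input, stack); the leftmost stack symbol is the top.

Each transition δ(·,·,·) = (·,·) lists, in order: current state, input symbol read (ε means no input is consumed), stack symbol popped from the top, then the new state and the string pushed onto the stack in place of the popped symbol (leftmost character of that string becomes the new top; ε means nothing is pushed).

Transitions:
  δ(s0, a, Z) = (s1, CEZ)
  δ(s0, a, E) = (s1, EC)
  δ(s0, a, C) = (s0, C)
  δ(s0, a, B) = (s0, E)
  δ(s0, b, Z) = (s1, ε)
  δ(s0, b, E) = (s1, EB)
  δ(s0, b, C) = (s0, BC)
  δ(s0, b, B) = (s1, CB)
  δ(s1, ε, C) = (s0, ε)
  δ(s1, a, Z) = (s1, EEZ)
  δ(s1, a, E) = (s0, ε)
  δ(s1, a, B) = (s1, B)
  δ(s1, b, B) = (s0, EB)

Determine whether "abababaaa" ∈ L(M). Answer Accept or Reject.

Reject

(s0, abababaaa, Z)
  read a, top Z: go to s1, push CEZ → (s1, bababaaa, CEZ)
  ε-move, top C: go to s0, push ε → (s0, bababaaa, EZ)
  read b, top E: go to s1, push EB → (s1, ababaaa, EBZ)
  read a, top E: go to s0, push ε → (s0, babaaa, BZ)
  read b, top B: go to s1, push CB → (s1, abaaa, CBZ)
  ε-move, top C: go to s0, push ε → (s0, abaaa, BZ)
  read a, top B: go to s0, push E → (s0, baaa, EZ)
  read b, top E: go to s1, push EB → (s1, aaa, EBZ)
  read a, top E: go to s0, push ε → (s0, aa, BZ)
  read a, top B: go to s0, push E → (s0, a, EZ)
  read a, top E: go to s1, push EC → (s1, ε, ECZ)
All input consumed; stack is ECZ, not empty, and no further ε-move applies.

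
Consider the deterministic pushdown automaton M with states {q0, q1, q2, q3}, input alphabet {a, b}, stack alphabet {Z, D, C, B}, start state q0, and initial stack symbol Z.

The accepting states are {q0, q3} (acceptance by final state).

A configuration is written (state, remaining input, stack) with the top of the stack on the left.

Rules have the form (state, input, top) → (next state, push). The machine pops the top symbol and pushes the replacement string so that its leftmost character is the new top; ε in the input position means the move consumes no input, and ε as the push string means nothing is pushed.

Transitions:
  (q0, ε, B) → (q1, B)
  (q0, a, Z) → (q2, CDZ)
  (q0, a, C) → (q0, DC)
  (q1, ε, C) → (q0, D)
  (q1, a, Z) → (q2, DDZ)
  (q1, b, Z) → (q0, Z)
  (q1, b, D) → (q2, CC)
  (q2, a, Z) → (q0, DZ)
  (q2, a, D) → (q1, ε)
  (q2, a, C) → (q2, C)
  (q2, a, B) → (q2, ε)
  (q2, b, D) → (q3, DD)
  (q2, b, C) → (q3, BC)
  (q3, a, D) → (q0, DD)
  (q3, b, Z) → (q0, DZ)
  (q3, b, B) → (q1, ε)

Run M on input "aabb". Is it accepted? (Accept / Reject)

(q0, aabb, Z) ⊢ (q2, abb, CDZ) ⊢ (q2, bb, CDZ) ⊢ (q3, b, BCDZ) ⊢ (q1, ε, CDZ) ⊢ (q0, ε, DDZ)
All input consumed; state q0 ∈ F.

Accept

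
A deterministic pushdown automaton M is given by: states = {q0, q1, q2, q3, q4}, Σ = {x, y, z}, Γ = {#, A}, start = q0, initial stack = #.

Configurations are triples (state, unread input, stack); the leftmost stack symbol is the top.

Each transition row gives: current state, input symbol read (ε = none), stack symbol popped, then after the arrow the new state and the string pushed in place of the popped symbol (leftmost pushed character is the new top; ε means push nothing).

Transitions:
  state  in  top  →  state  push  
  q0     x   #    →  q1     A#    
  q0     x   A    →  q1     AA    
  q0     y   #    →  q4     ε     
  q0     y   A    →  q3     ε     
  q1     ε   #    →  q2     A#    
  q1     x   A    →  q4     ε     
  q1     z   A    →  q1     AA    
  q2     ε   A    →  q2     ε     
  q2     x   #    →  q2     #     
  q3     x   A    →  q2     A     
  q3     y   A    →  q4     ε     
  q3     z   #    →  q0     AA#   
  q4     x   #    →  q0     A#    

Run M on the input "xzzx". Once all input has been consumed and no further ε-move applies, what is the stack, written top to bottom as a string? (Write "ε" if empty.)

(q0, xzzx, #) ⊢ (q1, zzx, A#) ⊢ (q1, zx, AA#) ⊢ (q1, x, AAA#) ⊢ (q4, ε, AA#)
All input consumed in state q4 with stack AA#.

AA#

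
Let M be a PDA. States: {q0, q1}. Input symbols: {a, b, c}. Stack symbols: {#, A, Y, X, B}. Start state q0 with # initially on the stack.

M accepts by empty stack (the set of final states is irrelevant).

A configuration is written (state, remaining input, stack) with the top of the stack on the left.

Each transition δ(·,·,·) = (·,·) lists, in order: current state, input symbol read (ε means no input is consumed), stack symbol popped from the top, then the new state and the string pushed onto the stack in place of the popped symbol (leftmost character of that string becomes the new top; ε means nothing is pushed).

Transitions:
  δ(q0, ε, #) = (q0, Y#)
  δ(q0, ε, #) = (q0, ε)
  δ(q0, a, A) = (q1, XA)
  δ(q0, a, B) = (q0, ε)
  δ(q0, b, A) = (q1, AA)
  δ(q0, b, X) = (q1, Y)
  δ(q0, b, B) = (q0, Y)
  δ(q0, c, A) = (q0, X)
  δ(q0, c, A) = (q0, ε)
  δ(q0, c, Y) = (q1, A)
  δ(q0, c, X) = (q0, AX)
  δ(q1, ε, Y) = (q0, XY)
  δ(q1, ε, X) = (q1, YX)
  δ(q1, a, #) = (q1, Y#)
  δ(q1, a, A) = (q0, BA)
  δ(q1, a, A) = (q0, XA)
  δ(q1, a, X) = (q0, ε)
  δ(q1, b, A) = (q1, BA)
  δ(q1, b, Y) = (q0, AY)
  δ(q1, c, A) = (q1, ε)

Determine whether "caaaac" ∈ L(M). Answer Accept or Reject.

Accept

One accepting computation: (q0, caaaac, #) ⊢ (q0, caaaac, Y#) ⊢ (q1, aaaac, A#) ⊢ (q0, aaac, BA#) ⊢ (q0, aac, A#) ⊢ (q1, ac, XA#) ⊢ (q0, c, A#) ⊢ (q0, ε, #) ⊢ (q0, ε, ε)
All input consumed and the stack is empty.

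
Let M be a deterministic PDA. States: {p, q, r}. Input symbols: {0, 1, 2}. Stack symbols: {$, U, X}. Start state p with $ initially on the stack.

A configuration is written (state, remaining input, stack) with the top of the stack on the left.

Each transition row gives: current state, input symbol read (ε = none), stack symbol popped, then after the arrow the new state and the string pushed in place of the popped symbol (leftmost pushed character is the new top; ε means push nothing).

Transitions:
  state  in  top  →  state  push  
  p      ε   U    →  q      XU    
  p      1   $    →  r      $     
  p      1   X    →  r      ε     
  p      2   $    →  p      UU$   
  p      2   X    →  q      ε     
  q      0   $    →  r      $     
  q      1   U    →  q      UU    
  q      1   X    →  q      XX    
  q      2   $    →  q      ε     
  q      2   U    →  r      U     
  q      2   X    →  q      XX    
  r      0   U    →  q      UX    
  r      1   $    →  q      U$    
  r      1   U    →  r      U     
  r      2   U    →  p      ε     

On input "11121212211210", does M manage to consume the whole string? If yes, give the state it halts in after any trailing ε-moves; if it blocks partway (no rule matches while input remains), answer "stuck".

stuck

(p, 11121212211210, $)
  read 1, top $: go to r, push $ → (r, 1121212211210, $)
  read 1, top $: go to q, push U$ → (q, 121212211210, U$)
  read 1, top U: go to q, push UU → (q, 21212211210, UU$)
  read 2, top U: go to r, push U → (r, 1212211210, UU$)
  read 1, top U: go to r, push U → (r, 212211210, UU$)
  read 2, top U: go to p, push ε → (p, 12211210, U$)
  ε-move, top U: go to q, push XU → (q, 12211210, XU$)
  read 1, top X: go to q, push XX → (q, 2211210, XXU$)
  read 2, top X: go to q, push XX → (q, 211210, XXXU$)
  read 2, top X: go to q, push XX → (q, 11210, XXXXU$)
  read 1, top X: go to q, push XX → (q, 1210, XXXXXU$)
  read 1, top X: go to q, push XX → (q, 210, XXXXXXU$)
  read 2, top X: go to q, push XX → (q, 10, XXXXXXXU$)
  read 1, top X: go to q, push XX → (q, 0, XXXXXXXXU$)
No transition for (q, 0, top X); M blocks with input 0 remaining.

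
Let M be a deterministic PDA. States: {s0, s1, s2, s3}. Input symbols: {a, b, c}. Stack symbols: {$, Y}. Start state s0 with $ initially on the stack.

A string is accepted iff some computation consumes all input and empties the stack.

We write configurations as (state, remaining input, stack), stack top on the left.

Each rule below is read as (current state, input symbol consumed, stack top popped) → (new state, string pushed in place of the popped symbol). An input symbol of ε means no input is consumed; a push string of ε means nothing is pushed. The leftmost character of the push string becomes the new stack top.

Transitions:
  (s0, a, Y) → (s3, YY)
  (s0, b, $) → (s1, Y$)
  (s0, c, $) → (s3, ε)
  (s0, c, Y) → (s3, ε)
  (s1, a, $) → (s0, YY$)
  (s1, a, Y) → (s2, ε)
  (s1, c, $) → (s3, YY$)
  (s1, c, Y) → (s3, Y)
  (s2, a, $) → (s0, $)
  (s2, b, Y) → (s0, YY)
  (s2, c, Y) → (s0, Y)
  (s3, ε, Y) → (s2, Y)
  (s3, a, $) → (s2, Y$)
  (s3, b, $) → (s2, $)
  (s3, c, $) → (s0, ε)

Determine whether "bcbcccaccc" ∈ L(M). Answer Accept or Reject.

Accept

(s0, bcbcccaccc, $) ⊢ (s1, cbcccaccc, Y$) ⊢ (s3, bcccaccc, Y$) ⊢ (s2, bcccaccc, Y$) ⊢ (s0, cccaccc, YY$) ⊢ (s3, ccaccc, Y$) ⊢ (s2, ccaccc, Y$) ⊢ (s0, caccc, Y$) ⊢ (s3, accc, $) ⊢ (s2, ccc, Y$) ⊢ (s0, cc, Y$) ⊢ (s3, c, $) ⊢ (s0, ε, ε)
All input consumed and the stack is empty.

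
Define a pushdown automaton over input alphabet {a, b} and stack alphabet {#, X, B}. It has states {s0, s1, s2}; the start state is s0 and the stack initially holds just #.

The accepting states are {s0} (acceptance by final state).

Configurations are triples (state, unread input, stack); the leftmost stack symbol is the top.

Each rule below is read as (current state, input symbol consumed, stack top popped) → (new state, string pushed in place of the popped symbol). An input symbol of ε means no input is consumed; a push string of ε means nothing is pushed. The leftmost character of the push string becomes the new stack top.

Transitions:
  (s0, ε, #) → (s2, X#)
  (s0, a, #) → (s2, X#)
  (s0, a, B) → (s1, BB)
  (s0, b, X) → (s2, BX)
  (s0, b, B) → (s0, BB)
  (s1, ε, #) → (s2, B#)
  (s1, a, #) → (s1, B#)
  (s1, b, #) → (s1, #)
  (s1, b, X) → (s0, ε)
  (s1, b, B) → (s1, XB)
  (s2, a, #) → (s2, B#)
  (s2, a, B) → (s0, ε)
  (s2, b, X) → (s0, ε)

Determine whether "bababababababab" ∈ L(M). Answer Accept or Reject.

One accepting computation: (s0, bababababababab, #) ⊢ (s2, bababababababab, X#) ⊢ (s0, ababababababab, #) ⊢ (s2, babababababab, X#) ⊢ (s0, abababababab, #) ⊢ (s2, bababababab, X#) ⊢ (s0, ababababab, #) ⊢ (s2, babababab, X#) ⊢ (s0, abababab, #) ⊢ (s2, bababab, X#) ⊢ (s0, ababab, #) ⊢ (s2, babab, X#) ⊢ (s0, abab, #) ⊢ (s2, bab, X#) ⊢ (s0, ab, #) ⊢ (s2, b, X#) ⊢ (s0, ε, #)
All input consumed and state s0 ∈ F.

Accept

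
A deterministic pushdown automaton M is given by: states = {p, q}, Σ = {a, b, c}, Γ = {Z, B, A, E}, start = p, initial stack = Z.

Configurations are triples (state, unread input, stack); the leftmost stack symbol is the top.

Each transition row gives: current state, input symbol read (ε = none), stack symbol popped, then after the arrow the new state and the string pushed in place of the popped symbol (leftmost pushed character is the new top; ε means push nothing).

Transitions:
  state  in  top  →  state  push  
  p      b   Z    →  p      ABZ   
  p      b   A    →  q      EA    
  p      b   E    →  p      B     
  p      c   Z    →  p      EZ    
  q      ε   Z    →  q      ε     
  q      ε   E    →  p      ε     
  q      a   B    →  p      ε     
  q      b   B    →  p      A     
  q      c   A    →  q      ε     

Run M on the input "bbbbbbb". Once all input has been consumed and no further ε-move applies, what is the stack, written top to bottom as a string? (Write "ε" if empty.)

(p, bbbbbbb, Z)
  read b, top Z: go to p, push ABZ → (p, bbbbbb, ABZ)
  read b, top A: go to q, push EA → (q, bbbbb, EABZ)
  ε-move, top E: go to p, push ε → (p, bbbbb, ABZ)
  read b, top A: go to q, push EA → (q, bbbb, EABZ)
  ε-move, top E: go to p, push ε → (p, bbbb, ABZ)
  read b, top A: go to q, push EA → (q, bbb, EABZ)
  ε-move, top E: go to p, push ε → (p, bbb, ABZ)
  read b, top A: go to q, push EA → (q, bb, EABZ)
  ε-move, top E: go to p, push ε → (p, bb, ABZ)
  read b, top A: go to q, push EA → (q, b, EABZ)
  ε-move, top E: go to p, push ε → (p, b, ABZ)
  read b, top A: go to q, push EA → (q, ε, EABZ)
  ε-move, top E: go to p, push ε → (p, ε, ABZ)
All input consumed in state p with stack ABZ.

ABZ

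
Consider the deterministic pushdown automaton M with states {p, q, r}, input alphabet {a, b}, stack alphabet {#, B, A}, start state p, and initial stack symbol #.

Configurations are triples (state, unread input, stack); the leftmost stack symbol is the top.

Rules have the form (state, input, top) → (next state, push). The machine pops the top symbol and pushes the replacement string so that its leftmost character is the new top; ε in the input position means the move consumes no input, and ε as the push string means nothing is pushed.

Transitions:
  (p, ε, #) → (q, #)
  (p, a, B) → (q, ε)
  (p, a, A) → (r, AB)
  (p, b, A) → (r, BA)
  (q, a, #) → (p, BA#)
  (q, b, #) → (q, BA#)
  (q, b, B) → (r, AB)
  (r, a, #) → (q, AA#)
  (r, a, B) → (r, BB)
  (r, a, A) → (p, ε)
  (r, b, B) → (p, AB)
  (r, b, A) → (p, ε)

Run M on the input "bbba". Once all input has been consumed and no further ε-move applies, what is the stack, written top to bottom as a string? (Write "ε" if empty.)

(p, bbba, #)
  ε-move, top #: go to q, push # → (q, bbba, #)
  read b, top #: go to q, push BA# → (q, bba, BA#)
  read b, top B: go to r, push AB → (r, ba, ABA#)
  read b, top A: go to p, push ε → (p, a, BA#)
  read a, top B: go to q, push ε → (q, ε, A#)
All input consumed in state q with stack A#.

A#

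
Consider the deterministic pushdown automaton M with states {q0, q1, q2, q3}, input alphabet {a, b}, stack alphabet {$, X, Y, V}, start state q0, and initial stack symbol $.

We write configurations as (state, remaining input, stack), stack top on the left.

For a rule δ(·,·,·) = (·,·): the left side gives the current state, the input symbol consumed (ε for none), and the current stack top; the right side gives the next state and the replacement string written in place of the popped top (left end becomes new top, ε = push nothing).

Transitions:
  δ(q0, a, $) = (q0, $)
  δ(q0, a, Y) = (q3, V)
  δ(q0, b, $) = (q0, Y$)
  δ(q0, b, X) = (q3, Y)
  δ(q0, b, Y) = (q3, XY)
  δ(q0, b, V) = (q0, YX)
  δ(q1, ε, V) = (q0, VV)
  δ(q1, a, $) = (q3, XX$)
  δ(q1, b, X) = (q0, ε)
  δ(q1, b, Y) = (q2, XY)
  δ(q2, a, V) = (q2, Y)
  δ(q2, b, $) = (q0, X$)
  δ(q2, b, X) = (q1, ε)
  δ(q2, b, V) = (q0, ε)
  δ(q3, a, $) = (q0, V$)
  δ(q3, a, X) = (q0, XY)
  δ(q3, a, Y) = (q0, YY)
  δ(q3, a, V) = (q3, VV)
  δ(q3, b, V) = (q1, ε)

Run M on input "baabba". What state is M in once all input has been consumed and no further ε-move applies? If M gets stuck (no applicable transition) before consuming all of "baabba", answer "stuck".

(q0, baabba, $) ⊢ (q0, aabba, Y$) ⊢ (q3, abba, V$) ⊢ (q3, bba, VV$) ⊢ (q1, ba, V$) ⊢ (q0, ba, VV$) ⊢ (q0, a, YXV$) ⊢ (q3, ε, VXV$)
All input consumed; M is in state q3.

q3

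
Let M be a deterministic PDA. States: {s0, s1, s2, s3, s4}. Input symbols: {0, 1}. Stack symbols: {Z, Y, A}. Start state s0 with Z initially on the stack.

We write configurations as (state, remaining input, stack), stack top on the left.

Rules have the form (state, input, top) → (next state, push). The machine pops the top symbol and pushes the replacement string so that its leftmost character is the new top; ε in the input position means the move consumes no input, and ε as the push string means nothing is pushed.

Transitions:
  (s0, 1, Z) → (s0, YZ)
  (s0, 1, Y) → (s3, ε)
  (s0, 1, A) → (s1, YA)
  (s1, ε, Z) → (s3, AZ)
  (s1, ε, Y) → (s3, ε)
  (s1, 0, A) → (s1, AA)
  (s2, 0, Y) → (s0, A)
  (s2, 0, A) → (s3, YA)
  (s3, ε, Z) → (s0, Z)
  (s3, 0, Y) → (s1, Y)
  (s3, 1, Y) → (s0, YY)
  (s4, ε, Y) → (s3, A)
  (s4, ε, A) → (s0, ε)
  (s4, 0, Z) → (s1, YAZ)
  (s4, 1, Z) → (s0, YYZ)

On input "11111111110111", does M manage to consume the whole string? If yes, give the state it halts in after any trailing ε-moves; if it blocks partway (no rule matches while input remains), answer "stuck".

(s0, 11111111110111, Z) ⊢ (s0, 1111111110111, YZ) ⊢ (s3, 111111110111, Z) ⊢ (s0, 111111110111, Z) ⊢ (s0, 11111110111, YZ) ⊢ (s3, 1111110111, Z) ⊢ (s0, 1111110111, Z) ⊢ (s0, 111110111, YZ) ⊢ (s3, 11110111, Z) ⊢ (s0, 11110111, Z) ⊢ (s0, 1110111, YZ) ⊢ (s3, 110111, Z) ⊢ (s0, 110111, Z) ⊢ (s0, 10111, YZ) ⊢ (s3, 0111, Z) ⊢ (s0, 0111, Z)
No transition for (s0, 0, top Z); M blocks with input 0111 remaining.

stuck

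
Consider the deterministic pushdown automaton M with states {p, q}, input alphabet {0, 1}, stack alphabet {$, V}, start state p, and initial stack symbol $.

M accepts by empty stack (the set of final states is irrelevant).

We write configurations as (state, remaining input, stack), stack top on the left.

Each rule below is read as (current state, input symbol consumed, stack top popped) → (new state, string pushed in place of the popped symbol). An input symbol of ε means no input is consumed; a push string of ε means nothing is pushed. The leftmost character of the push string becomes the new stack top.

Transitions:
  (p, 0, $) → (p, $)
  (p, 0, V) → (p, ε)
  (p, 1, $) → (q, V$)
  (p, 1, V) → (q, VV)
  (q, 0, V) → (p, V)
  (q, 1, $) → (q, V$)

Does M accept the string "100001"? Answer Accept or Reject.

Reject

(p, 100001, $) ⊢ (q, 00001, V$) ⊢ (p, 0001, V$) ⊢ (p, 001, $) ⊢ (p, 01, $) ⊢ (p, 1, $) ⊢ (q, ε, V$)
All input consumed; stack is V$, not empty, and no further ε-move applies.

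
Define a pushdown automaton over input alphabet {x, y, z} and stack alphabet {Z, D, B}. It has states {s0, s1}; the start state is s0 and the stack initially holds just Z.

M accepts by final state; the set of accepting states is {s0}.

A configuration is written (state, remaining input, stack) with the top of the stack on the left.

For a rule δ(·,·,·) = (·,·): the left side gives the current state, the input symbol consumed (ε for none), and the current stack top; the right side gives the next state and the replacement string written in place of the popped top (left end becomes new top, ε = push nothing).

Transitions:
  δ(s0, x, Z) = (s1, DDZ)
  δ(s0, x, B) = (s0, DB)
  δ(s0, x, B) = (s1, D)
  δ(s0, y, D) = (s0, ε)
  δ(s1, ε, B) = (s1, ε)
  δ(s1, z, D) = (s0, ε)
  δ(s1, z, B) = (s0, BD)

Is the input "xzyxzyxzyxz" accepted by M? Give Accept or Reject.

Accept

One accepting computation: (s0, xzyxzyxzyxz, Z) ⊢ (s1, zyxzyxzyxz, DDZ) ⊢ (s0, yxzyxzyxz, DZ) ⊢ (s0, xzyxzyxz, Z) ⊢ (s1, zyxzyxz, DDZ) ⊢ (s0, yxzyxz, DZ) ⊢ (s0, xzyxz, Z) ⊢ (s1, zyxz, DDZ) ⊢ (s0, yxz, DZ) ⊢ (s0, xz, Z) ⊢ (s1, z, DDZ) ⊢ (s0, ε, DZ)
All input consumed and state s0 ∈ F.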